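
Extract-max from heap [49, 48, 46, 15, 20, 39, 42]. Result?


Max = 49
Replace root with last, heapify down
Resulting heap: [48, 42, 46, 15, 20, 39]


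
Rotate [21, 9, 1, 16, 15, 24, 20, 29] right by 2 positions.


Right rotate by 2: [20, 29, 21, 9, 1, 16, 15, 24]


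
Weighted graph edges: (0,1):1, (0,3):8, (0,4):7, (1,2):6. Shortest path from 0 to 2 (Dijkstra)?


Dijkstra from 0:
Distances: {0: 0, 1: 1, 2: 7, 3: 8, 4: 7}
Shortest distance to 2 = 7, path = [0, 1, 2]


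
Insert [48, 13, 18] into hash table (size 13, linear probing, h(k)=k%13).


Insertions: 48->slot 9; 13->slot 0; 18->slot 5
Table: [13, None, None, None, None, 18, None, None, None, 48, None, None, None]


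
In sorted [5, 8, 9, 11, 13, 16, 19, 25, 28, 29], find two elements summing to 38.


Two pointers: lo=0, hi=9
Found pair: (9, 29) summing to 38


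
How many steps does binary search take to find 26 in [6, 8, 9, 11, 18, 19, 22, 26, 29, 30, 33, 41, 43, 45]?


Search for 26:
[0,13] mid=6 arr[6]=22
[7,13] mid=10 arr[10]=33
[7,9] mid=8 arr[8]=29
[7,7] mid=7 arr[7]=26
Total: 4 comparisons


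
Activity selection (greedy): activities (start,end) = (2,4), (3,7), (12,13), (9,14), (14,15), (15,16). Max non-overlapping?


Greedy: pick earliest-ending, then skip overlaps.
Selected (4 activities): [(2, 4), (12, 13), (14, 15), (15, 16)]


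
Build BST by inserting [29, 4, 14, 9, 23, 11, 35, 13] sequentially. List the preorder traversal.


Root = 29; build tree by BST insertion.
Preorder traversal: [29, 4, 14, 9, 11, 13, 23, 35]


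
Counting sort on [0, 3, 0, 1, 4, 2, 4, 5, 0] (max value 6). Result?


Count array: [3, 1, 1, 1, 2, 1, 0]
Reconstruct: [0, 0, 0, 1, 2, 3, 4, 4, 5]


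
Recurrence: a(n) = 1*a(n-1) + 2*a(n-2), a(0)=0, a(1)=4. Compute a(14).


Build bottom-up:
...a(12)=5460, a(13)=10924, a(14)=1*10924+2*5460=21844


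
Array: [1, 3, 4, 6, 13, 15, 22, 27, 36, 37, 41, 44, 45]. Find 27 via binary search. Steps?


Search for 27:
[0,12] mid=6 arr[6]=22
[7,12] mid=9 arr[9]=37
[7,8] mid=7 arr[7]=27
Total: 3 comparisons


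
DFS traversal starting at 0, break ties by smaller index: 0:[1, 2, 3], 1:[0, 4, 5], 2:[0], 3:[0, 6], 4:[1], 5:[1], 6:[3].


DFS stack-based: start with [0]
Visit order: [0, 1, 4, 5, 2, 3, 6]


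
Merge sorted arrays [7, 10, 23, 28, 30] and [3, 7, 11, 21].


Compare heads, take smaller each step.
Merged: [3, 7, 7, 10, 11, 21, 23, 28, 30]


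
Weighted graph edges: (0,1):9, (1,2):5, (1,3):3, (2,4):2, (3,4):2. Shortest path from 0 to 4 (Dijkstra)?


Dijkstra from 0:
Distances: {0: 0, 1: 9, 2: 14, 3: 12, 4: 14}
Shortest distance to 4 = 14, path = [0, 1, 3, 4]


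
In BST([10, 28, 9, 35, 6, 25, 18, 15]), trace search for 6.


BST root = 10
Search for 6: compare at each node
Path: [10, 9, 6]


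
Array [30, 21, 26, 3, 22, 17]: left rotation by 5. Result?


Left rotate by 5: [17, 30, 21, 26, 3, 22]


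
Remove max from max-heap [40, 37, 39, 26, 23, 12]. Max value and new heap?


Max = 40
Replace root with last, heapify down
Resulting heap: [39, 37, 12, 26, 23]


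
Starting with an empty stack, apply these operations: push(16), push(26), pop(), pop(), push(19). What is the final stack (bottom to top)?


push(16) -> [16]
push(26) -> [16, 26]
pop() returns 26 -> [16]
pop() returns 16 -> []
push(19) -> [19]
Final stack (bottom to top): [19]


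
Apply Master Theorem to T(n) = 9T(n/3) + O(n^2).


a=9, b=3, c=2. log_3(9)=2 = c=2. Case 2: O(n^c log n) = O(n^2 log n)
Complexity: O(n^2 log n)


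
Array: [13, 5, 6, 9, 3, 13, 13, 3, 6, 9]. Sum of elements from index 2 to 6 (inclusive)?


Prefix sums: [0, 13, 18, 24, 33, 36, 49, 62, 65, 71, 80]
Sum[2..6] = prefix[7] - prefix[2] = 62 - 18 = 44


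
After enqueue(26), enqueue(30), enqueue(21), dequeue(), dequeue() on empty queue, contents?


enqueue(26) -> [26]
enqueue(30) -> [26, 30]
enqueue(21) -> [26, 30, 21]
dequeue() returns 26 -> [30, 21]
dequeue() returns 30 -> [21]
Final queue (front to back): [21]


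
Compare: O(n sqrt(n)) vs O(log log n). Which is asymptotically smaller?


double-logarithmic grows slower than n^1.5
O(log log n) is asymptotically smaller; O(n sqrt(n)) grows faster


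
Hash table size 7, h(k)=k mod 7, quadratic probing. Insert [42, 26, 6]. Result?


Insertions: 42->slot 0; 26->slot 5; 6->slot 6
Table: [42, None, None, None, None, 26, 6]


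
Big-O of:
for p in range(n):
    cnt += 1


Per nesting level: O(n) = O(n)
Complexity: O(n)


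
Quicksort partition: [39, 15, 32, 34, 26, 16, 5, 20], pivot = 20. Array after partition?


Elements <= 20 go left of pivot.
Result: [15, 16, 5, 20, 26, 39, 32, 34], pivot at index 3


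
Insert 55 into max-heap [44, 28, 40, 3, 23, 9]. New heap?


Append 55: [44, 28, 40, 3, 23, 9, 55]
Bubble up: swap idx 6(55) with idx 2(40); swap idx 2(55) with idx 0(44)
Result: [55, 28, 44, 3, 23, 9, 40]


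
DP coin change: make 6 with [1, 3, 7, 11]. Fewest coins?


dp[0]=0; dp[i]=1+min(dp[i-c] for c in coins)
...dp[1]=1, dp[2]=2, dp[3]=1, dp[4]=2, dp[5]=3, dp[6]=2
Minimum coins for 6 = 2


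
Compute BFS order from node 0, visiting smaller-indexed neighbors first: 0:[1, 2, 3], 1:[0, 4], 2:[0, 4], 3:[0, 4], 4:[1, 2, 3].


BFS queue: start with [0]
Visit order: [0, 1, 2, 3, 4]


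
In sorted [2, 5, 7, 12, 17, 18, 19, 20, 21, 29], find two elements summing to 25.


Two pointers: lo=0, hi=9
Found pair: (5, 20) summing to 25


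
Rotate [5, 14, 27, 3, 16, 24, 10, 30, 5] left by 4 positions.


Left rotate by 4: [16, 24, 10, 30, 5, 5, 14, 27, 3]


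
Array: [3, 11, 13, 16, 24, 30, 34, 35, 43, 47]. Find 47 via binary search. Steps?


Search for 47:
[0,9] mid=4 arr[4]=24
[5,9] mid=7 arr[7]=35
[8,9] mid=8 arr[8]=43
[9,9] mid=9 arr[9]=47
Total: 4 comparisons


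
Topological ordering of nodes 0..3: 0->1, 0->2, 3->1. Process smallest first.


Kahn's algorithm, process smallest node first
Order: [0, 2, 3, 1]


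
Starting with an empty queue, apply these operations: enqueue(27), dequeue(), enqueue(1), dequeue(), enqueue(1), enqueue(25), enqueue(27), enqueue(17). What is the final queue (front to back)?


enqueue(27) -> [27]
dequeue() returns 27 -> []
enqueue(1) -> [1]
dequeue() returns 1 -> []
enqueue(1) -> [1]
enqueue(25) -> [1, 25]
enqueue(27) -> [1, 25, 27]
enqueue(17) -> [1, 25, 27, 17]
Final queue (front to back): [1, 25, 27, 17]


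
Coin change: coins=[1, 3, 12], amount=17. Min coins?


dp[0]=0; dp[i]=1+min(dp[i-c] for c in coins)
...dp[12]=1, dp[13]=2, dp[14]=3, dp[15]=2, dp[16]=3, dp[17]=4
Minimum coins for 17 = 4


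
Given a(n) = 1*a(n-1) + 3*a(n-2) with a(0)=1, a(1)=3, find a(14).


Build bottom-up:
...a(12)=26529, a(13)=61107, a(14)=1*61107+3*26529=140694


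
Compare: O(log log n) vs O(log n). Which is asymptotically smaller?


double-logarithmic grows slower than logarithmic
O(log log n) is asymptotically smaller; O(log n) grows faster


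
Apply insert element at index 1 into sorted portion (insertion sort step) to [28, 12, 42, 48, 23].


After one pass: [12, 28, 42, 48, 23]


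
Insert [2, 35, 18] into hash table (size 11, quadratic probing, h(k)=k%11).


Insertions: 2->slot 2; 35->slot 3; 18->slot 7
Table: [None, None, 2, 35, None, None, None, 18, None, None, None]


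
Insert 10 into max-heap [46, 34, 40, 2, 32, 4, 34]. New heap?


Append 10: [46, 34, 40, 2, 32, 4, 34, 10]
Bubble up: swap idx 7(10) with idx 3(2)
Result: [46, 34, 40, 10, 32, 4, 34, 2]


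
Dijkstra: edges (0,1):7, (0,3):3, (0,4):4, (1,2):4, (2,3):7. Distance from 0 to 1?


Dijkstra from 0:
Distances: {0: 0, 1: 7, 2: 10, 3: 3, 4: 4}
Shortest distance to 1 = 7, path = [0, 1]


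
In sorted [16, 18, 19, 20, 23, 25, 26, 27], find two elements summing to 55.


Two pointers: lo=0, hi=7
No pair sums to 55


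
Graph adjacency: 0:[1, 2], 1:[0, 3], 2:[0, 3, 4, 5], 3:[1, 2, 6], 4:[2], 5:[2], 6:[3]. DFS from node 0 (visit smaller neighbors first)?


DFS stack-based: start with [0]
Visit order: [0, 1, 3, 2, 4, 5, 6]


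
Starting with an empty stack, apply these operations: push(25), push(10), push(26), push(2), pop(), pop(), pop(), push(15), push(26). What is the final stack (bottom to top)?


push(25) -> [25]
push(10) -> [25, 10]
push(26) -> [25, 10, 26]
push(2) -> [25, 10, 26, 2]
pop() returns 2 -> [25, 10, 26]
pop() returns 26 -> [25, 10]
pop() returns 10 -> [25]
push(15) -> [25, 15]
push(26) -> [25, 15, 26]
Final stack (bottom to top): [25, 15, 26]


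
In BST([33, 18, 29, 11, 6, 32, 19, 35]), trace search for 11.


BST root = 33
Search for 11: compare at each node
Path: [33, 18, 11]


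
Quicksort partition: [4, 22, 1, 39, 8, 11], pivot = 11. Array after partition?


Elements <= 11 go left of pivot.
Result: [4, 1, 8, 11, 22, 39], pivot at index 3


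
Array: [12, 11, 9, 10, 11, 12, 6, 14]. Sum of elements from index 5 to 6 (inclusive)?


Prefix sums: [0, 12, 23, 32, 42, 53, 65, 71, 85]
Sum[5..6] = prefix[7] - prefix[5] = 71 - 53 = 18


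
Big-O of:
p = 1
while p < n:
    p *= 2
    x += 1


Per nesting level: O(log n) = O(log n)
Complexity: O(log n)


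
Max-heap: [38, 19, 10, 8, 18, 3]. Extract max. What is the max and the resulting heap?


Max = 38
Replace root with last, heapify down
Resulting heap: [19, 18, 10, 8, 3]


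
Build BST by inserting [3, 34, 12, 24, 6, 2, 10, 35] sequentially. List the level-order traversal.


Root = 3; build tree by BST insertion.
Level-Order traversal: [3, 2, 34, 12, 35, 6, 24, 10]


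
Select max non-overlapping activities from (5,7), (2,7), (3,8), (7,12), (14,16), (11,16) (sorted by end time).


Greedy: pick earliest-ending, then skip overlaps.
Selected (3 activities): [(5, 7), (7, 12), (14, 16)]


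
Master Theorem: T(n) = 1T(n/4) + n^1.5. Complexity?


a=1, b=4, c=1.5. log_4(1)=0 < c=1.5. Case 3: O(n^c) = O(n^1.500)
Complexity: O(n^1.500)


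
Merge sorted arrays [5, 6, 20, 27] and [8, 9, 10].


Compare heads, take smaller each step.
Merged: [5, 6, 8, 9, 10, 20, 27]


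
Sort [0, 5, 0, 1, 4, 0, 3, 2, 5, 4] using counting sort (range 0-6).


Count array: [3, 1, 1, 1, 2, 2, 0]
Reconstruct: [0, 0, 0, 1, 2, 3, 4, 4, 5, 5]


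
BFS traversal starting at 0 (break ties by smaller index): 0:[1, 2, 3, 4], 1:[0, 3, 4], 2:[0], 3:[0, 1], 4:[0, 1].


BFS queue: start with [0]
Visit order: [0, 1, 2, 3, 4]


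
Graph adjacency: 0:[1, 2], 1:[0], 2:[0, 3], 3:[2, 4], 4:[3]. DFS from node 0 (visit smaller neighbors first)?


DFS stack-based: start with [0]
Visit order: [0, 1, 2, 3, 4]


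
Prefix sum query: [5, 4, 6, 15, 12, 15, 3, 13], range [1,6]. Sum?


Prefix sums: [0, 5, 9, 15, 30, 42, 57, 60, 73]
Sum[1..6] = prefix[7] - prefix[1] = 60 - 5 = 55


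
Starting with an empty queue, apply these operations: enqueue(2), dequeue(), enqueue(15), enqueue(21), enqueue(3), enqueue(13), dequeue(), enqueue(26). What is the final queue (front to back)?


enqueue(2) -> [2]
dequeue() returns 2 -> []
enqueue(15) -> [15]
enqueue(21) -> [15, 21]
enqueue(3) -> [15, 21, 3]
enqueue(13) -> [15, 21, 3, 13]
dequeue() returns 15 -> [21, 3, 13]
enqueue(26) -> [21, 3, 13, 26]
Final queue (front to back): [21, 3, 13, 26]


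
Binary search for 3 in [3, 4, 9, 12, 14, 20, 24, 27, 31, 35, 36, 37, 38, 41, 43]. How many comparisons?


Search for 3:
[0,14] mid=7 arr[7]=27
[0,6] mid=3 arr[3]=12
[0,2] mid=1 arr[1]=4
[0,0] mid=0 arr[0]=3
Total: 4 comparisons


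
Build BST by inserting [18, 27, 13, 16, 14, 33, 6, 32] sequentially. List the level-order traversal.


Root = 18; build tree by BST insertion.
Level-Order traversal: [18, 13, 27, 6, 16, 33, 14, 32]


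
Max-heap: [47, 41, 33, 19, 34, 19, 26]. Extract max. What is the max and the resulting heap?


Max = 47
Replace root with last, heapify down
Resulting heap: [41, 34, 33, 19, 26, 19]


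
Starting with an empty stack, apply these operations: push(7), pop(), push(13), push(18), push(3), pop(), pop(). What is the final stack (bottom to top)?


push(7) -> [7]
pop() returns 7 -> []
push(13) -> [13]
push(18) -> [13, 18]
push(3) -> [13, 18, 3]
pop() returns 3 -> [13, 18]
pop() returns 18 -> [13]
Final stack (bottom to top): [13]


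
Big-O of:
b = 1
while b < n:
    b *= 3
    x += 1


Per nesting level: O(log n) = O(log n)
Complexity: O(log n)


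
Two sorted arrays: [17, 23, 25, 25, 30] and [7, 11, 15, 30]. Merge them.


Compare heads, take smaller each step.
Merged: [7, 11, 15, 17, 23, 25, 25, 30, 30]


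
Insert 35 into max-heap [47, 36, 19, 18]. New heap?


Append 35: [47, 36, 19, 18, 35]
Bubble up: no swaps needed
Result: [47, 36, 19, 18, 35]


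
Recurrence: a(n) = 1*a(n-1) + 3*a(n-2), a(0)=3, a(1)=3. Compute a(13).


Build bottom-up:
...a(11)=18480, a(12)=42627, a(13)=1*42627+3*18480=98067


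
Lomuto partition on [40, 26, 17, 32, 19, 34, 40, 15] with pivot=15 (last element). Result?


Elements <= 15 go left of pivot.
Result: [15, 26, 17, 32, 19, 34, 40, 40], pivot at index 0


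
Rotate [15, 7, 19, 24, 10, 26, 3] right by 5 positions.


Right rotate by 5: [19, 24, 10, 26, 3, 15, 7]


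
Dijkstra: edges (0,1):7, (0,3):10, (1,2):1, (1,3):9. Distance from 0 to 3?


Dijkstra from 0:
Distances: {0: 0, 1: 7, 2: 8, 3: 10}
Shortest distance to 3 = 10, path = [0, 3]


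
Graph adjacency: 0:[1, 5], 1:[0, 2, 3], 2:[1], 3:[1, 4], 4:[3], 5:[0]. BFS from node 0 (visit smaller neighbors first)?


BFS queue: start with [0]
Visit order: [0, 1, 5, 2, 3, 4]


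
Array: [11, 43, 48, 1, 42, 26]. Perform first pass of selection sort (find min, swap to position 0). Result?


After one pass: [1, 43, 48, 11, 42, 26]


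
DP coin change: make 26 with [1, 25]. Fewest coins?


dp[0]=0; dp[i]=1+min(dp[i-c] for c in coins)
...dp[21]=21, dp[22]=22, dp[23]=23, dp[24]=24, dp[25]=1, dp[26]=2
Minimum coins for 26 = 2


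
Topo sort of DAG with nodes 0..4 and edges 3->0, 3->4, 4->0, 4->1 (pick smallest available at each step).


Kahn's algorithm, process smallest node first
Order: [2, 3, 4, 0, 1]


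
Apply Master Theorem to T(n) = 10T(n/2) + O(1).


a=10, b=2, c=0. log_2(10)=3.322 > c=0. Case 1: O(n^log_b(a)) = O(n^3.322)
Complexity: O(n^3.322)


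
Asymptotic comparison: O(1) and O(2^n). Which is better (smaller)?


constant grows slower than exponential
O(1) is asymptotically smaller; O(2^n) grows faster


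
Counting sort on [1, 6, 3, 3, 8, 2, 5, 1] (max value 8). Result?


Count array: [0, 2, 1, 2, 0, 1, 1, 0, 1]
Reconstruct: [1, 1, 2, 3, 3, 5, 6, 8]


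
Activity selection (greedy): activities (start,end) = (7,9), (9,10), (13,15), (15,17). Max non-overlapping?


Greedy: pick earliest-ending, then skip overlaps.
Selected (4 activities): [(7, 9), (9, 10), (13, 15), (15, 17)]


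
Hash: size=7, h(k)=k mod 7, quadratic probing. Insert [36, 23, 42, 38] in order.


Insertions: 36->slot 1; 23->slot 2; 42->slot 0; 38->slot 3
Table: [42, 36, 23, 38, None, None, None]


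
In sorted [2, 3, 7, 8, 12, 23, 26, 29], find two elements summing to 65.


Two pointers: lo=0, hi=7
No pair sums to 65


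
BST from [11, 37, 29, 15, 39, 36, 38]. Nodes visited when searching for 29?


BST root = 11
Search for 29: compare at each node
Path: [11, 37, 29]


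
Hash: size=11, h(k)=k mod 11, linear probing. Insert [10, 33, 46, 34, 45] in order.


Insertions: 10->slot 10; 33->slot 0; 46->slot 2; 34->slot 1; 45->slot 3
Table: [33, 34, 46, 45, None, None, None, None, None, None, 10]


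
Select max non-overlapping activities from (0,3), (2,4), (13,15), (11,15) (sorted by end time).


Greedy: pick earliest-ending, then skip overlaps.
Selected (2 activities): [(0, 3), (13, 15)]


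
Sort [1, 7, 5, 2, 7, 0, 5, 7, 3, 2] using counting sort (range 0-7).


Count array: [1, 1, 2, 1, 0, 2, 0, 3]
Reconstruct: [0, 1, 2, 2, 3, 5, 5, 7, 7, 7]


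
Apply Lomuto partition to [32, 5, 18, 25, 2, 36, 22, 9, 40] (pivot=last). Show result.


Elements <= 40 go left of pivot.
Result: [32, 5, 18, 25, 2, 36, 22, 9, 40], pivot at index 8


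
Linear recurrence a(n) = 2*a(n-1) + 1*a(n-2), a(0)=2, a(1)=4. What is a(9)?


Build bottom-up:
...a(7)=816, a(8)=1970, a(9)=2*1970+1*816=4756


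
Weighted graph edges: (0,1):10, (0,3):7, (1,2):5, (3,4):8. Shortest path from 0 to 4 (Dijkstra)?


Dijkstra from 0:
Distances: {0: 0, 1: 10, 2: 15, 3: 7, 4: 15}
Shortest distance to 4 = 15, path = [0, 3, 4]


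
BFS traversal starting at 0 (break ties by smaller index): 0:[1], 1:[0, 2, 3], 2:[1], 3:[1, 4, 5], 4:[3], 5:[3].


BFS queue: start with [0]
Visit order: [0, 1, 2, 3, 4, 5]


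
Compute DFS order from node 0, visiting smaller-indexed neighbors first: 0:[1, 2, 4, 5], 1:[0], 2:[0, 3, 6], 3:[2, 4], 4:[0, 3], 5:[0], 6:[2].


DFS stack-based: start with [0]
Visit order: [0, 1, 2, 3, 4, 6, 5]


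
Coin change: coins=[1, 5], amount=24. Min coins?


dp[0]=0; dp[i]=1+min(dp[i-c] for c in coins)
...dp[19]=7, dp[20]=4, dp[21]=5, dp[22]=6, dp[23]=7, dp[24]=8
Minimum coins for 24 = 8


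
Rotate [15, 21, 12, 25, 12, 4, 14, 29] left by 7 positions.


Left rotate by 7: [29, 15, 21, 12, 25, 12, 4, 14]


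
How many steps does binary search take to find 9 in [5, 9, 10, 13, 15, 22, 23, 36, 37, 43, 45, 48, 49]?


Search for 9:
[0,12] mid=6 arr[6]=23
[0,5] mid=2 arr[2]=10
[0,1] mid=0 arr[0]=5
[1,1] mid=1 arr[1]=9
Total: 4 comparisons


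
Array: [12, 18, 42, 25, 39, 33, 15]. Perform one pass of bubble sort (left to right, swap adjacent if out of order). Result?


After one pass: [12, 18, 25, 39, 33, 15, 42]


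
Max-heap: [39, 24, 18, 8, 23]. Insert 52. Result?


Append 52: [39, 24, 18, 8, 23, 52]
Bubble up: swap idx 5(52) with idx 2(18); swap idx 2(52) with idx 0(39)
Result: [52, 24, 39, 8, 23, 18]


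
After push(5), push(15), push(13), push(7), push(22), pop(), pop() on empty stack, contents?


push(5) -> [5]
push(15) -> [5, 15]
push(13) -> [5, 15, 13]
push(7) -> [5, 15, 13, 7]
push(22) -> [5, 15, 13, 7, 22]
pop() returns 22 -> [5, 15, 13, 7]
pop() returns 7 -> [5, 15, 13]
Final stack (bottom to top): [5, 15, 13]


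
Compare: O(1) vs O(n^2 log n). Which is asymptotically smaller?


constant grows slower than n^2 log n
O(1) is asymptotically smaller; O(n^2 log n) grows faster


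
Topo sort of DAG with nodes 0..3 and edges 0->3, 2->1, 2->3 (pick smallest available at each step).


Kahn's algorithm, process smallest node first
Order: [0, 2, 1, 3]


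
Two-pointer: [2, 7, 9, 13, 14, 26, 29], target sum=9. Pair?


Two pointers: lo=0, hi=6
Found pair: (2, 7) summing to 9


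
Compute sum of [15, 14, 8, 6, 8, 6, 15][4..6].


Prefix sums: [0, 15, 29, 37, 43, 51, 57, 72]
Sum[4..6] = prefix[7] - prefix[4] = 72 - 43 = 29


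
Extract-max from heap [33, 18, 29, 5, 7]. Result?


Max = 33
Replace root with last, heapify down
Resulting heap: [29, 18, 7, 5]


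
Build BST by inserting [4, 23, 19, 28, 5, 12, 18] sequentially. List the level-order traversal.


Root = 4; build tree by BST insertion.
Level-Order traversal: [4, 23, 19, 28, 5, 12, 18]


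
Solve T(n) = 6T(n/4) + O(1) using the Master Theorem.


a=6, b=4, c=0. log_4(6)=1.292 > c=0. Case 1: O(n^log_b(a)) = O(n^1.292)
Complexity: O(n^1.292)


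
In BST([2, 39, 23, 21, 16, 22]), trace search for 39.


BST root = 2
Search for 39: compare at each node
Path: [2, 39]


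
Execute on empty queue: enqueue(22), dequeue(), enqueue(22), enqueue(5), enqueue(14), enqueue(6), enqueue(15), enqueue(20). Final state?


enqueue(22) -> [22]
dequeue() returns 22 -> []
enqueue(22) -> [22]
enqueue(5) -> [22, 5]
enqueue(14) -> [22, 5, 14]
enqueue(6) -> [22, 5, 14, 6]
enqueue(15) -> [22, 5, 14, 6, 15]
enqueue(20) -> [22, 5, 14, 6, 15, 20]
Final queue (front to back): [22, 5, 14, 6, 15, 20]


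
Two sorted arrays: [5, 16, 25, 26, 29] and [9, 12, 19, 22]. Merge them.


Compare heads, take smaller each step.
Merged: [5, 9, 12, 16, 19, 22, 25, 26, 29]


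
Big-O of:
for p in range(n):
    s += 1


Per nesting level: O(n) = O(n)
Complexity: O(n)


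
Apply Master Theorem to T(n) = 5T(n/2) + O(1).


a=5, b=2, c=0. log_2(5)=2.322 > c=0. Case 1: O(n^log_b(a)) = O(n^2.322)
Complexity: O(n^2.322)


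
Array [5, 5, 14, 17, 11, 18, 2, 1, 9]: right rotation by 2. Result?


Right rotate by 2: [1, 9, 5, 5, 14, 17, 11, 18, 2]


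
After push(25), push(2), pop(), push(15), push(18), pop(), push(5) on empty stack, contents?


push(25) -> [25]
push(2) -> [25, 2]
pop() returns 2 -> [25]
push(15) -> [25, 15]
push(18) -> [25, 15, 18]
pop() returns 18 -> [25, 15]
push(5) -> [25, 15, 5]
Final stack (bottom to top): [25, 15, 5]


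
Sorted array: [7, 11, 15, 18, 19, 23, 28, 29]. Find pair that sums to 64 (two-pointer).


Two pointers: lo=0, hi=7
No pair sums to 64


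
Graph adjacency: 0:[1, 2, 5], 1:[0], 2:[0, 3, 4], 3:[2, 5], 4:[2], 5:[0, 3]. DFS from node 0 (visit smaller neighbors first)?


DFS stack-based: start with [0]
Visit order: [0, 1, 2, 3, 5, 4]


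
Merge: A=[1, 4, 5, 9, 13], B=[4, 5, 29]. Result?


Compare heads, take smaller each step.
Merged: [1, 4, 4, 5, 5, 9, 13, 29]


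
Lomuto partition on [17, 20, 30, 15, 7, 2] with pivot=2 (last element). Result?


Elements <= 2 go left of pivot.
Result: [2, 20, 30, 15, 7, 17], pivot at index 0


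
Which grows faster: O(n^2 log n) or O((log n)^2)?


polylogarithmic grows slower than n^2 log n
O((log n)^2) is asymptotically smaller; O(n^2 log n) grows faster


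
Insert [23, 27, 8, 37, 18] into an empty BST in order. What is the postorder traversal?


Root = 23; build tree by BST insertion.
Postorder traversal: [18, 8, 37, 27, 23]


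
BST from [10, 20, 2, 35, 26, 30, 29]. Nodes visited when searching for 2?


BST root = 10
Search for 2: compare at each node
Path: [10, 2]


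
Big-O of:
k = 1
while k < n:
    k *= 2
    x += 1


Per nesting level: O(log n) = O(log n)
Complexity: O(log n)


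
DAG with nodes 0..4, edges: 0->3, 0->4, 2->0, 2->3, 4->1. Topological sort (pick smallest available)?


Kahn's algorithm, process smallest node first
Order: [2, 0, 3, 4, 1]


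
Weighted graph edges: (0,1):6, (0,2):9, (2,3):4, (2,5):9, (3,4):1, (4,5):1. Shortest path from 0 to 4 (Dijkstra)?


Dijkstra from 0:
Distances: {0: 0, 1: 6, 2: 9, 3: 13, 4: 14, 5: 15}
Shortest distance to 4 = 14, path = [0, 2, 3, 4]


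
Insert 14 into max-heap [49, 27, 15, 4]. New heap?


Append 14: [49, 27, 15, 4, 14]
Bubble up: no swaps needed
Result: [49, 27, 15, 4, 14]


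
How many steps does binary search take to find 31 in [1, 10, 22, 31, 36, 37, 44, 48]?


Search for 31:
[0,7] mid=3 arr[3]=31
Total: 1 comparisons


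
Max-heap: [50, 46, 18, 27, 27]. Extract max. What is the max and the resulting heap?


Max = 50
Replace root with last, heapify down
Resulting heap: [46, 27, 18, 27]


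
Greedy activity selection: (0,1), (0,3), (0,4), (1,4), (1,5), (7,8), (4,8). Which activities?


Greedy: pick earliest-ending, then skip overlaps.
Selected (3 activities): [(0, 1), (1, 4), (7, 8)]


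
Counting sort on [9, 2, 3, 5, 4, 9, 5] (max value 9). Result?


Count array: [0, 0, 1, 1, 1, 2, 0, 0, 0, 2]
Reconstruct: [2, 3, 4, 5, 5, 9, 9]


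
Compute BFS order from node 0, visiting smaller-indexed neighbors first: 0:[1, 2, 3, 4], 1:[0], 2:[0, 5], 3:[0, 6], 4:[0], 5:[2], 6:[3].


BFS queue: start with [0]
Visit order: [0, 1, 2, 3, 4, 5, 6]


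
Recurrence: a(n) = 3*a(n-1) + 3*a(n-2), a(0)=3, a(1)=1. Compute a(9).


Build bottom-up:
...a(7)=8289, a(8)=31428, a(9)=3*31428+3*8289=119151


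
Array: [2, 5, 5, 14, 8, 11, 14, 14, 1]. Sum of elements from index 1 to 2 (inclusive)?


Prefix sums: [0, 2, 7, 12, 26, 34, 45, 59, 73, 74]
Sum[1..2] = prefix[3] - prefix[1] = 12 - 2 = 10


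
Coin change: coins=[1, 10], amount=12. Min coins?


dp[0]=0; dp[i]=1+min(dp[i-c] for c in coins)
...dp[7]=7, dp[8]=8, dp[9]=9, dp[10]=1, dp[11]=2, dp[12]=3
Minimum coins for 12 = 3


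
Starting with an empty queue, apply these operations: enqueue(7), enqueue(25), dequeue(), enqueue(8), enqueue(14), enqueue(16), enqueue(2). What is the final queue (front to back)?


enqueue(7) -> [7]
enqueue(25) -> [7, 25]
dequeue() returns 7 -> [25]
enqueue(8) -> [25, 8]
enqueue(14) -> [25, 8, 14]
enqueue(16) -> [25, 8, 14, 16]
enqueue(2) -> [25, 8, 14, 16, 2]
Final queue (front to back): [25, 8, 14, 16, 2]


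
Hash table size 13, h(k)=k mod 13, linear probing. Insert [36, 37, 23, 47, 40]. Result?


Insertions: 36->slot 10; 37->slot 11; 23->slot 12; 47->slot 8; 40->slot 1
Table: [None, 40, None, None, None, None, None, None, 47, None, 36, 37, 23]


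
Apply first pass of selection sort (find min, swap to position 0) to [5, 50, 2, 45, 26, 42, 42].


After one pass: [2, 50, 5, 45, 26, 42, 42]


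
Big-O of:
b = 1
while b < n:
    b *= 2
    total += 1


Per nesting level: O(log n) = O(log n)
Complexity: O(log n)


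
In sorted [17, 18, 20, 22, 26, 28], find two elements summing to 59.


Two pointers: lo=0, hi=5
No pair sums to 59


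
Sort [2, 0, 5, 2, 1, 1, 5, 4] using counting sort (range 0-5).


Count array: [1, 2, 2, 0, 1, 2]
Reconstruct: [0, 1, 1, 2, 2, 4, 5, 5]


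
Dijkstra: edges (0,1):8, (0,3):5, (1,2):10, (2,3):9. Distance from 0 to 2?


Dijkstra from 0:
Distances: {0: 0, 1: 8, 2: 14, 3: 5}
Shortest distance to 2 = 14, path = [0, 3, 2]


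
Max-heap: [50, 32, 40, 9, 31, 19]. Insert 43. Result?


Append 43: [50, 32, 40, 9, 31, 19, 43]
Bubble up: swap idx 6(43) with idx 2(40)
Result: [50, 32, 43, 9, 31, 19, 40]


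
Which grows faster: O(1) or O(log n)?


constant grows slower than logarithmic
O(1) is asymptotically smaller; O(log n) grows faster


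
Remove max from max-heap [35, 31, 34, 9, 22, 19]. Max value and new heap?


Max = 35
Replace root with last, heapify down
Resulting heap: [34, 31, 19, 9, 22]


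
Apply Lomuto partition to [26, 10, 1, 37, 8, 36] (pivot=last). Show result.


Elements <= 36 go left of pivot.
Result: [26, 10, 1, 8, 36, 37], pivot at index 4


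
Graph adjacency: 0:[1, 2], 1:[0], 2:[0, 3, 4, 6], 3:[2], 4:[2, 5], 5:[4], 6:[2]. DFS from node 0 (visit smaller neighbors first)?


DFS stack-based: start with [0]
Visit order: [0, 1, 2, 3, 4, 5, 6]


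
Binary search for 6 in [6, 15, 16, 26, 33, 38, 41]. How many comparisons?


Search for 6:
[0,6] mid=3 arr[3]=26
[0,2] mid=1 arr[1]=15
[0,0] mid=0 arr[0]=6
Total: 3 comparisons


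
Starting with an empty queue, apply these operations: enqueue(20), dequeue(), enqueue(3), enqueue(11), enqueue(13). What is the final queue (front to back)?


enqueue(20) -> [20]
dequeue() returns 20 -> []
enqueue(3) -> [3]
enqueue(11) -> [3, 11]
enqueue(13) -> [3, 11, 13]
Final queue (front to back): [3, 11, 13]


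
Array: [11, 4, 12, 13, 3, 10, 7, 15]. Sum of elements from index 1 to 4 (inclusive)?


Prefix sums: [0, 11, 15, 27, 40, 43, 53, 60, 75]
Sum[1..4] = prefix[5] - prefix[1] = 43 - 11 = 32


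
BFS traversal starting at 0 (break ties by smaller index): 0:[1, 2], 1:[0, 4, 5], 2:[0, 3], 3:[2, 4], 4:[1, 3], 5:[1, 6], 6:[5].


BFS queue: start with [0]
Visit order: [0, 1, 2, 4, 5, 3, 6]


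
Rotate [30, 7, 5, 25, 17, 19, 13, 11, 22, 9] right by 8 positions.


Right rotate by 8: [5, 25, 17, 19, 13, 11, 22, 9, 30, 7]


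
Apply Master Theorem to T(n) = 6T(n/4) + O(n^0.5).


a=6, b=4, c=0.5. log_4(6)=1.292 > c=0.5. Case 1: O(n^log_b(a)) = O(n^1.292)
Complexity: O(n^1.292)


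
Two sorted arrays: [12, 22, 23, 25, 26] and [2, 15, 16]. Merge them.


Compare heads, take smaller each step.
Merged: [2, 12, 15, 16, 22, 23, 25, 26]


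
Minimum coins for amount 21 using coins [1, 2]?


dp[0]=0; dp[i]=1+min(dp[i-c] for c in coins)
...dp[16]=8, dp[17]=9, dp[18]=9, dp[19]=10, dp[20]=10, dp[21]=11
Minimum coins for 21 = 11


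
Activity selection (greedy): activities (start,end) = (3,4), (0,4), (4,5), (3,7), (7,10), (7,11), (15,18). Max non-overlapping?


Greedy: pick earliest-ending, then skip overlaps.
Selected (4 activities): [(3, 4), (4, 5), (7, 10), (15, 18)]


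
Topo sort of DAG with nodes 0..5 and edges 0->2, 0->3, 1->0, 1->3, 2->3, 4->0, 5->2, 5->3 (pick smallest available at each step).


Kahn's algorithm, process smallest node first
Order: [1, 4, 0, 5, 2, 3]


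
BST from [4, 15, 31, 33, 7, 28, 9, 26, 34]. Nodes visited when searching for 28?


BST root = 4
Search for 28: compare at each node
Path: [4, 15, 31, 28]


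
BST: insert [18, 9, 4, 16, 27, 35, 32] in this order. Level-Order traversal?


Root = 18; build tree by BST insertion.
Level-Order traversal: [18, 9, 27, 4, 16, 35, 32]


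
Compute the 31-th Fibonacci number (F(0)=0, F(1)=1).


F(n)=F(n-1)+F(n-2)
...F(29)=514229, F(30)=832040, F(31)=1346269


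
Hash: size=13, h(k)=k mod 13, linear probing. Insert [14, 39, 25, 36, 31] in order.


Insertions: 14->slot 1; 39->slot 0; 25->slot 12; 36->slot 10; 31->slot 5
Table: [39, 14, None, None, None, 31, None, None, None, None, 36, None, 25]


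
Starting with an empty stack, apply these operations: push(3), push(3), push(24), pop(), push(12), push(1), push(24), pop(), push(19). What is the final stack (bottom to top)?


push(3) -> [3]
push(3) -> [3, 3]
push(24) -> [3, 3, 24]
pop() returns 24 -> [3, 3]
push(12) -> [3, 3, 12]
push(1) -> [3, 3, 12, 1]
push(24) -> [3, 3, 12, 1, 24]
pop() returns 24 -> [3, 3, 12, 1]
push(19) -> [3, 3, 12, 1, 19]
Final stack (bottom to top): [3, 3, 12, 1, 19]


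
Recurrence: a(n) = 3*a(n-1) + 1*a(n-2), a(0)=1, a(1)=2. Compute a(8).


Build bottom-up:
...a(6)=829, a(7)=2738, a(8)=3*2738+1*829=9043


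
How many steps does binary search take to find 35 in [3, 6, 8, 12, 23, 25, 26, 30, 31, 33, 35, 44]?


Search for 35:
[0,11] mid=5 arr[5]=25
[6,11] mid=8 arr[8]=31
[9,11] mid=10 arr[10]=35
Total: 3 comparisons


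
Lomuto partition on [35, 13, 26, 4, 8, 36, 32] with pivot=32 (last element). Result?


Elements <= 32 go left of pivot.
Result: [13, 26, 4, 8, 32, 36, 35], pivot at index 4


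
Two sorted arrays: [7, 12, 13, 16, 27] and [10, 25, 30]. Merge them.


Compare heads, take smaller each step.
Merged: [7, 10, 12, 13, 16, 25, 27, 30]


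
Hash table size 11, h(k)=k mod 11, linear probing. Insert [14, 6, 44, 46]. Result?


Insertions: 14->slot 3; 6->slot 6; 44->slot 0; 46->slot 2
Table: [44, None, 46, 14, None, None, 6, None, None, None, None]


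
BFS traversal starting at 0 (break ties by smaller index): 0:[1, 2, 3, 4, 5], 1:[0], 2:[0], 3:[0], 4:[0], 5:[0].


BFS queue: start with [0]
Visit order: [0, 1, 2, 3, 4, 5]


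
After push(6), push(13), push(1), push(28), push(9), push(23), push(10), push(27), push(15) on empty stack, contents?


push(6) -> [6]
push(13) -> [6, 13]
push(1) -> [6, 13, 1]
push(28) -> [6, 13, 1, 28]
push(9) -> [6, 13, 1, 28, 9]
push(23) -> [6, 13, 1, 28, 9, 23]
push(10) -> [6, 13, 1, 28, 9, 23, 10]
push(27) -> [6, 13, 1, 28, 9, 23, 10, 27]
push(15) -> [6, 13, 1, 28, 9, 23, 10, 27, 15]
Final stack (bottom to top): [6, 13, 1, 28, 9, 23, 10, 27, 15]


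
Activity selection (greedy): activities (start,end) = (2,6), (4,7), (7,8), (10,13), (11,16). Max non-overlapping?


Greedy: pick earliest-ending, then skip overlaps.
Selected (3 activities): [(2, 6), (7, 8), (10, 13)]


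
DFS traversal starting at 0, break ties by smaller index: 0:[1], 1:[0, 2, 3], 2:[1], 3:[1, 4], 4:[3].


DFS stack-based: start with [0]
Visit order: [0, 1, 2, 3, 4]


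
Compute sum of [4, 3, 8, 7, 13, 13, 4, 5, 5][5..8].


Prefix sums: [0, 4, 7, 15, 22, 35, 48, 52, 57, 62]
Sum[5..8] = prefix[9] - prefix[5] = 62 - 35 = 27


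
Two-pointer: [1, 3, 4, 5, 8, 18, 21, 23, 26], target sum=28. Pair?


Two pointers: lo=0, hi=8
Found pair: (5, 23) summing to 28


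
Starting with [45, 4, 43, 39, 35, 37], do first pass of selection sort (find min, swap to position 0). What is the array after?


After one pass: [4, 45, 43, 39, 35, 37]


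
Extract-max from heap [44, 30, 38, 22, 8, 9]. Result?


Max = 44
Replace root with last, heapify down
Resulting heap: [38, 30, 9, 22, 8]


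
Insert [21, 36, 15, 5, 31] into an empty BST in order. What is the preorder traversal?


Root = 21; build tree by BST insertion.
Preorder traversal: [21, 15, 5, 36, 31]


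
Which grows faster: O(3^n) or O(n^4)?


quartic grows slower than exponential (base 3)
O(n^4) is asymptotically smaller; O(3^n) grows faster


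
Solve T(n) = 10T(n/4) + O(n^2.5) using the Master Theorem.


a=10, b=4, c=2.5. log_4(10)=1.661 < c=2.5. Case 3: O(n^c) = O(n^2.500)
Complexity: O(n^2.500)


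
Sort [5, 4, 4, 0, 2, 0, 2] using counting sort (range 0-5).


Count array: [2, 0, 2, 0, 2, 1]
Reconstruct: [0, 0, 2, 2, 4, 4, 5]


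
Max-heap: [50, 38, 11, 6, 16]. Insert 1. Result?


Append 1: [50, 38, 11, 6, 16, 1]
Bubble up: no swaps needed
Result: [50, 38, 11, 6, 16, 1]


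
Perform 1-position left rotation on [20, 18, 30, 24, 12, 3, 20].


Left rotate by 1: [18, 30, 24, 12, 3, 20, 20]


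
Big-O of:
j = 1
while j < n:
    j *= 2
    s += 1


Per nesting level: O(log n) = O(log n)
Complexity: O(log n)


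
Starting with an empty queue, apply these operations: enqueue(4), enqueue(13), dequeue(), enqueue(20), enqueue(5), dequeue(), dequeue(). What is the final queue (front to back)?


enqueue(4) -> [4]
enqueue(13) -> [4, 13]
dequeue() returns 4 -> [13]
enqueue(20) -> [13, 20]
enqueue(5) -> [13, 20, 5]
dequeue() returns 13 -> [20, 5]
dequeue() returns 20 -> [5]
Final queue (front to back): [5]


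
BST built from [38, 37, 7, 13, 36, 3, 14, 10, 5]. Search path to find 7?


BST root = 38
Search for 7: compare at each node
Path: [38, 37, 7]


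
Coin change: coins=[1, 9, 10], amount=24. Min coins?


dp[0]=0; dp[i]=1+min(dp[i-c] for c in coins)
...dp[19]=2, dp[20]=2, dp[21]=3, dp[22]=4, dp[23]=5, dp[24]=6
Minimum coins for 24 = 6


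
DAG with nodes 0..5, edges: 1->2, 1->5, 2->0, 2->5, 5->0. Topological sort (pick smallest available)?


Kahn's algorithm, process smallest node first
Order: [1, 2, 3, 4, 5, 0]


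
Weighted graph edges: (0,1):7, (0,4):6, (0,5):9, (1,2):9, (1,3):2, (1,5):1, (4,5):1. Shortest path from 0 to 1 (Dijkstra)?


Dijkstra from 0:
Distances: {0: 0, 1: 7, 2: 16, 3: 9, 4: 6, 5: 7}
Shortest distance to 1 = 7, path = [0, 1]


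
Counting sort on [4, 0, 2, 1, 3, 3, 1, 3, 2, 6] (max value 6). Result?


Count array: [1, 2, 2, 3, 1, 0, 1]
Reconstruct: [0, 1, 1, 2, 2, 3, 3, 3, 4, 6]


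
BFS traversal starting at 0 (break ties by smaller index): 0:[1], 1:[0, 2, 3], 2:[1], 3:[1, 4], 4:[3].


BFS queue: start with [0]
Visit order: [0, 1, 2, 3, 4]


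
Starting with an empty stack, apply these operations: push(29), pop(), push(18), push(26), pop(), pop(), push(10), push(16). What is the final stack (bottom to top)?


push(29) -> [29]
pop() returns 29 -> []
push(18) -> [18]
push(26) -> [18, 26]
pop() returns 26 -> [18]
pop() returns 18 -> []
push(10) -> [10]
push(16) -> [10, 16]
Final stack (bottom to top): [10, 16]


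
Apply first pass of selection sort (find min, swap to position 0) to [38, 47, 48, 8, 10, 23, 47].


After one pass: [8, 47, 48, 38, 10, 23, 47]


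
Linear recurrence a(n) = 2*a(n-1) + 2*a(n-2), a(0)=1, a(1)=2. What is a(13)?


Build bottom-up:
...a(11)=49920, a(12)=136384, a(13)=2*136384+2*49920=372608


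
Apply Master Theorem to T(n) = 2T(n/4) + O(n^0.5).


a=2, b=4, c=0.5. log_4(2)=0.5 = c=0.5. Case 2: O(n^c log n) = O(sqrt(n) log n)
Complexity: O(sqrt(n) log n)


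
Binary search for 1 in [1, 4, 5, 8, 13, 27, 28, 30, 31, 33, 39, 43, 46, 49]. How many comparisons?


Search for 1:
[0,13] mid=6 arr[6]=28
[0,5] mid=2 arr[2]=5
[0,1] mid=0 arr[0]=1
Total: 3 comparisons


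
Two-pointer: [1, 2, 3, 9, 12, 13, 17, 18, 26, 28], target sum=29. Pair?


Two pointers: lo=0, hi=9
Found pair: (1, 28) summing to 29


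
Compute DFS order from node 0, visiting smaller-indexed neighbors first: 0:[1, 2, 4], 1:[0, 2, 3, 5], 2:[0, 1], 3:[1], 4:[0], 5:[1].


DFS stack-based: start with [0]
Visit order: [0, 1, 2, 3, 5, 4]


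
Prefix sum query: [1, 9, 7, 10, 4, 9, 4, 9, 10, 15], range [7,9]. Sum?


Prefix sums: [0, 1, 10, 17, 27, 31, 40, 44, 53, 63, 78]
Sum[7..9] = prefix[10] - prefix[7] = 78 - 44 = 34


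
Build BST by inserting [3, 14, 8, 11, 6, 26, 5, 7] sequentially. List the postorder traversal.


Root = 3; build tree by BST insertion.
Postorder traversal: [5, 7, 6, 11, 8, 26, 14, 3]


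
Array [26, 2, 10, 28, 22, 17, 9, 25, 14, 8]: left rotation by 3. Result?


Left rotate by 3: [28, 22, 17, 9, 25, 14, 8, 26, 2, 10]


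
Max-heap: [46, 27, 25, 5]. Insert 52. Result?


Append 52: [46, 27, 25, 5, 52]
Bubble up: swap idx 4(52) with idx 1(27); swap idx 1(52) with idx 0(46)
Result: [52, 46, 25, 5, 27]


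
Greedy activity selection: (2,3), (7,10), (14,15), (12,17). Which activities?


Greedy: pick earliest-ending, then skip overlaps.
Selected (3 activities): [(2, 3), (7, 10), (14, 15)]


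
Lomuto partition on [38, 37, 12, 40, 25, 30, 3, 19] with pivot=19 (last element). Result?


Elements <= 19 go left of pivot.
Result: [12, 3, 19, 40, 25, 30, 37, 38], pivot at index 2


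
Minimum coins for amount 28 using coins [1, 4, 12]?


dp[0]=0; dp[i]=1+min(dp[i-c] for c in coins)
...dp[23]=6, dp[24]=2, dp[25]=3, dp[26]=4, dp[27]=5, dp[28]=3
Minimum coins for 28 = 3


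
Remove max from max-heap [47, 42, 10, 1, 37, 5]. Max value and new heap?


Max = 47
Replace root with last, heapify down
Resulting heap: [42, 37, 10, 1, 5]


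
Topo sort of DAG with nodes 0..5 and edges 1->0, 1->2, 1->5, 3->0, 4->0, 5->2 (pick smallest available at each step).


Kahn's algorithm, process smallest node first
Order: [1, 3, 4, 0, 5, 2]


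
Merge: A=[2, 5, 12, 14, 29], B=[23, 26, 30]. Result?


Compare heads, take smaller each step.
Merged: [2, 5, 12, 14, 23, 26, 29, 30]


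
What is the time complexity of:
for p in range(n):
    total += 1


Per nesting level: O(n) = O(n)
Complexity: O(n)


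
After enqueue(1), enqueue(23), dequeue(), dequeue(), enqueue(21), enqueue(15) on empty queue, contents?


enqueue(1) -> [1]
enqueue(23) -> [1, 23]
dequeue() returns 1 -> [23]
dequeue() returns 23 -> []
enqueue(21) -> [21]
enqueue(15) -> [21, 15]
Final queue (front to back): [21, 15]


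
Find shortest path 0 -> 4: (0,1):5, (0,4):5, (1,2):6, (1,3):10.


Dijkstra from 0:
Distances: {0: 0, 1: 5, 2: 11, 3: 15, 4: 5}
Shortest distance to 4 = 5, path = [0, 4]


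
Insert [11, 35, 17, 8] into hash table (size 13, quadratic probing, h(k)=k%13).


Insertions: 11->slot 11; 35->slot 9; 17->slot 4; 8->slot 8
Table: [None, None, None, None, 17, None, None, None, 8, 35, None, 11, None]


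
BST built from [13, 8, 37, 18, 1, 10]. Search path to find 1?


BST root = 13
Search for 1: compare at each node
Path: [13, 8, 1]


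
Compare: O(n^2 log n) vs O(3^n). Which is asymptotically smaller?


n^2 log n grows slower than exponential (base 3)
O(n^2 log n) is asymptotically smaller; O(3^n) grows faster


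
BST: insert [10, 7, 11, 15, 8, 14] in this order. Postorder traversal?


Root = 10; build tree by BST insertion.
Postorder traversal: [8, 7, 14, 15, 11, 10]


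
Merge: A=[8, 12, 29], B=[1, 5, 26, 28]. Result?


Compare heads, take smaller each step.
Merged: [1, 5, 8, 12, 26, 28, 29]


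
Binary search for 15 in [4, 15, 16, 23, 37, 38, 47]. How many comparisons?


Search for 15:
[0,6] mid=3 arr[3]=23
[0,2] mid=1 arr[1]=15
Total: 2 comparisons


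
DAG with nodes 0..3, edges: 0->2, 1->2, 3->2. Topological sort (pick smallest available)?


Kahn's algorithm, process smallest node first
Order: [0, 1, 3, 2]
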